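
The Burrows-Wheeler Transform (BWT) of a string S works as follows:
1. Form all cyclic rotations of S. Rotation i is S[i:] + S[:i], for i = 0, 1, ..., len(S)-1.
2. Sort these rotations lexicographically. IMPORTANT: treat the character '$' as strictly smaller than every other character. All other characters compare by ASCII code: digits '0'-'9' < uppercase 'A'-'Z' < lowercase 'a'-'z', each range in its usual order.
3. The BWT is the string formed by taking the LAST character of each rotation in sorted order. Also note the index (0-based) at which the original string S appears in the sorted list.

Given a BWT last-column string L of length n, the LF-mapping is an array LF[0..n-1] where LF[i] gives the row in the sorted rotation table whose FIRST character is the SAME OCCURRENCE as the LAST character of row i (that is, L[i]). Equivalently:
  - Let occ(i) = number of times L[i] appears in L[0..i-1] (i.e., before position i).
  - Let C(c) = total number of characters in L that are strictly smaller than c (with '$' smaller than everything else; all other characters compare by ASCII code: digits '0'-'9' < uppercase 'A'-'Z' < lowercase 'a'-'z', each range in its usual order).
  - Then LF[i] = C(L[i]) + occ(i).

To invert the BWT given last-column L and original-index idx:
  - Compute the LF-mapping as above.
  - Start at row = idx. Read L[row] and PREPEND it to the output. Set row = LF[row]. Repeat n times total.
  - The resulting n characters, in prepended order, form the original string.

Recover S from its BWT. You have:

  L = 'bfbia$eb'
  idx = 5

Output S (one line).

Answer: efabibb$

Derivation:
LF mapping: 2 6 3 7 1 0 5 4
Walk LF starting at row 5, prepending L[row]:
  step 1: row=5, L[5]='$', prepend. Next row=LF[5]=0
  step 2: row=0, L[0]='b', prepend. Next row=LF[0]=2
  step 3: row=2, L[2]='b', prepend. Next row=LF[2]=3
  step 4: row=3, L[3]='i', prepend. Next row=LF[3]=7
  step 5: row=7, L[7]='b', prepend. Next row=LF[7]=4
  step 6: row=4, L[4]='a', prepend. Next row=LF[4]=1
  step 7: row=1, L[1]='f', prepend. Next row=LF[1]=6
  step 8: row=6, L[6]='e', prepend. Next row=LF[6]=5
Reversed output: efabibb$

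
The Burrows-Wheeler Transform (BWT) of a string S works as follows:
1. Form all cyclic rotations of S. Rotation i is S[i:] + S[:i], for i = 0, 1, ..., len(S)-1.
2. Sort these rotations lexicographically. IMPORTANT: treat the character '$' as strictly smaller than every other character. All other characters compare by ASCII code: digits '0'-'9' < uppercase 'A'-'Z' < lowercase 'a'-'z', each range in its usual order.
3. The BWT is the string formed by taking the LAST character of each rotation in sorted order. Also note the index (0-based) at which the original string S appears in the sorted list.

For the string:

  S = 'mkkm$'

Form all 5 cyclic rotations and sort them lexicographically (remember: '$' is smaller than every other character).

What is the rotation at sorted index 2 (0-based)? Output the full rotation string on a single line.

Answer: km$mk

Derivation:
All 5 rotations (rotation i = S[i:]+S[:i]):
  rot[0] = mkkm$
  rot[1] = kkm$m
  rot[2] = km$mk
  rot[3] = m$mkk
  rot[4] = $mkkm
Sorted (with $ < everything):
  sorted[0] = $mkkm
  sorted[1] = kkm$m
  sorted[2] = km$mk
  sorted[3] = m$mkk
  sorted[4] = mkkm$
sorted[2] = km$mk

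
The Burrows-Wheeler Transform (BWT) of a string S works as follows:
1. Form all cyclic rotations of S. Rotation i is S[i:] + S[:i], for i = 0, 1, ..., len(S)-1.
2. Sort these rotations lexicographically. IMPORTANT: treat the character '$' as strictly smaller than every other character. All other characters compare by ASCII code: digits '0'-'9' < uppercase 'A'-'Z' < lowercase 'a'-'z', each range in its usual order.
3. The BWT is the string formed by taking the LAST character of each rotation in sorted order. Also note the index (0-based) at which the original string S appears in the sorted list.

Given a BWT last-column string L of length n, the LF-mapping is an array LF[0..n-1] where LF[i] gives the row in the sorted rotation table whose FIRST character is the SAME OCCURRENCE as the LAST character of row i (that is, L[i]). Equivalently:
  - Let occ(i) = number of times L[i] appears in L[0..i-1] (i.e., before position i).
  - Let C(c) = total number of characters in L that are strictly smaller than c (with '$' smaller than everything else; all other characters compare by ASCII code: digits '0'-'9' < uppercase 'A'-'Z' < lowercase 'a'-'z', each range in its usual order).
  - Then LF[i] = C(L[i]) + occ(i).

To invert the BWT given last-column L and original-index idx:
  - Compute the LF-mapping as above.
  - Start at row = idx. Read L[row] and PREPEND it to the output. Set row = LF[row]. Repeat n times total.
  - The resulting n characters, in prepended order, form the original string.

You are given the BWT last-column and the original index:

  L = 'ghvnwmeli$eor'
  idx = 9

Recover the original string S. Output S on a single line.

LF mapping: 3 4 11 8 12 7 1 6 5 0 2 9 10
Walk LF starting at row 9, prepending L[row]:
  step 1: row=9, L[9]='$', prepend. Next row=LF[9]=0
  step 2: row=0, L[0]='g', prepend. Next row=LF[0]=3
  step 3: row=3, L[3]='n', prepend. Next row=LF[3]=8
  step 4: row=8, L[8]='i', prepend. Next row=LF[8]=5
  step 5: row=5, L[5]='m', prepend. Next row=LF[5]=7
  step 6: row=7, L[7]='l', prepend. Next row=LF[7]=6
  step 7: row=6, L[6]='e', prepend. Next row=LF[6]=1
  step 8: row=1, L[1]='h', prepend. Next row=LF[1]=4
  step 9: row=4, L[4]='w', prepend. Next row=LF[4]=12
  step 10: row=12, L[12]='r', prepend. Next row=LF[12]=10
  step 11: row=10, L[10]='e', prepend. Next row=LF[10]=2
  step 12: row=2, L[2]='v', prepend. Next row=LF[2]=11
  step 13: row=11, L[11]='o', prepend. Next row=LF[11]=9
Reversed output: overwhelming$

Answer: overwhelming$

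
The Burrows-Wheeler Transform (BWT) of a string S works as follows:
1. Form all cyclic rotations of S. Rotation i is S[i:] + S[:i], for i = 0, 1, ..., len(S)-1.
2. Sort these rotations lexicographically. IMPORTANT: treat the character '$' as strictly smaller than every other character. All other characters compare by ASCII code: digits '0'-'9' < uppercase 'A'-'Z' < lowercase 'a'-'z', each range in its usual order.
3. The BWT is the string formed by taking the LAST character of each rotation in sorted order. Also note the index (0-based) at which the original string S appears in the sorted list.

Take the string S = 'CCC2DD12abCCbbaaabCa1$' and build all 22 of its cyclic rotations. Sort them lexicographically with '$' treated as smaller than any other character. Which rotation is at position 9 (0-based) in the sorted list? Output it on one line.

All 22 rotations (rotation i = S[i:]+S[:i]):
  rot[0] = CCC2DD12abCCbbaaabCa1$
  rot[1] = CC2DD12abCCbbaaabCa1$C
  rot[2] = C2DD12abCCbbaaabCa1$CC
  rot[3] = 2DD12abCCbbaaabCa1$CCC
  rot[4] = DD12abCCbbaaabCa1$CCC2
  rot[5] = D12abCCbbaaabCa1$CCC2D
  rot[6] = 12abCCbbaaabCa1$CCC2DD
  rot[7] = 2abCCbbaaabCa1$CCC2DD1
  rot[8] = abCCbbaaabCa1$CCC2DD12
  rot[9] = bCCbbaaabCa1$CCC2DD12a
  rot[10] = CCbbaaabCa1$CCC2DD12ab
  rot[11] = CbbaaabCa1$CCC2DD12abC
  rot[12] = bbaaabCa1$CCC2DD12abCC
  rot[13] = baaabCa1$CCC2DD12abCCb
  rot[14] = aaabCa1$CCC2DD12abCCbb
  rot[15] = aabCa1$CCC2DD12abCCbba
  rot[16] = abCa1$CCC2DD12abCCbbaa
  rot[17] = bCa1$CCC2DD12abCCbbaaa
  rot[18] = Ca1$CCC2DD12abCCbbaaab
  rot[19] = a1$CCC2DD12abCCbbaaabC
  rot[20] = 1$CCC2DD12abCCbbaaabCa
  rot[21] = $CCC2DD12abCCbbaaabCa1
Sorted (with $ < everything):
  sorted[0] = $CCC2DD12abCCbbaaabCa1
  sorted[1] = 1$CCC2DD12abCCbbaaabCa
  sorted[2] = 12abCCbbaaabCa1$CCC2DD
  sorted[3] = 2DD12abCCbbaaabCa1$CCC
  sorted[4] = 2abCCbbaaabCa1$CCC2DD1
  sorted[5] = C2DD12abCCbbaaabCa1$CC
  sorted[6] = CC2DD12abCCbbaaabCa1$C
  sorted[7] = CCC2DD12abCCbbaaabCa1$
  sorted[8] = CCbbaaabCa1$CCC2DD12ab
  sorted[9] = Ca1$CCC2DD12abCCbbaaab
  sorted[10] = CbbaaabCa1$CCC2DD12abC
  sorted[11] = D12abCCbbaaabCa1$CCC2D
  sorted[12] = DD12abCCbbaaabCa1$CCC2
  sorted[13] = a1$CCC2DD12abCCbbaaabC
  sorted[14] = aaabCa1$CCC2DD12abCCbb
  sorted[15] = aabCa1$CCC2DD12abCCbba
  sorted[16] = abCCbbaaabCa1$CCC2DD12
  sorted[17] = abCa1$CCC2DD12abCCbbaa
  sorted[18] = bCCbbaaabCa1$CCC2DD12a
  sorted[19] = bCa1$CCC2DD12abCCbbaaa
  sorted[20] = baaabCa1$CCC2DD12abCCb
  sorted[21] = bbaaabCa1$CCC2DD12abCC
sorted[9] = Ca1$CCC2DD12abCCbbaaab

Answer: Ca1$CCC2DD12abCCbbaaab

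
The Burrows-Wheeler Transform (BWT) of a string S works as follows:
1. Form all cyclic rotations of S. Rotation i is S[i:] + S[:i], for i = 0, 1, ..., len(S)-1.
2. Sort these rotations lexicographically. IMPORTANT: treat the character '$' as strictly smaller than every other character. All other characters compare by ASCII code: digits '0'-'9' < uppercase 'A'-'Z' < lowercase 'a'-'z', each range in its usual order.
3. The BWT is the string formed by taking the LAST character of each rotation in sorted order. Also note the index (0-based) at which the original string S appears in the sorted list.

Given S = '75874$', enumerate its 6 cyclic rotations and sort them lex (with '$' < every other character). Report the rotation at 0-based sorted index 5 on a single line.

All 6 rotations (rotation i = S[i:]+S[:i]):
  rot[0] = 75874$
  rot[1] = 5874$7
  rot[2] = 874$75
  rot[3] = 74$758
  rot[4] = 4$7587
  rot[5] = $75874
Sorted (with $ < everything):
  sorted[0] = $75874
  sorted[1] = 4$7587
  sorted[2] = 5874$7
  sorted[3] = 74$758
  sorted[4] = 75874$
  sorted[5] = 874$75
sorted[5] = 874$75

Answer: 874$75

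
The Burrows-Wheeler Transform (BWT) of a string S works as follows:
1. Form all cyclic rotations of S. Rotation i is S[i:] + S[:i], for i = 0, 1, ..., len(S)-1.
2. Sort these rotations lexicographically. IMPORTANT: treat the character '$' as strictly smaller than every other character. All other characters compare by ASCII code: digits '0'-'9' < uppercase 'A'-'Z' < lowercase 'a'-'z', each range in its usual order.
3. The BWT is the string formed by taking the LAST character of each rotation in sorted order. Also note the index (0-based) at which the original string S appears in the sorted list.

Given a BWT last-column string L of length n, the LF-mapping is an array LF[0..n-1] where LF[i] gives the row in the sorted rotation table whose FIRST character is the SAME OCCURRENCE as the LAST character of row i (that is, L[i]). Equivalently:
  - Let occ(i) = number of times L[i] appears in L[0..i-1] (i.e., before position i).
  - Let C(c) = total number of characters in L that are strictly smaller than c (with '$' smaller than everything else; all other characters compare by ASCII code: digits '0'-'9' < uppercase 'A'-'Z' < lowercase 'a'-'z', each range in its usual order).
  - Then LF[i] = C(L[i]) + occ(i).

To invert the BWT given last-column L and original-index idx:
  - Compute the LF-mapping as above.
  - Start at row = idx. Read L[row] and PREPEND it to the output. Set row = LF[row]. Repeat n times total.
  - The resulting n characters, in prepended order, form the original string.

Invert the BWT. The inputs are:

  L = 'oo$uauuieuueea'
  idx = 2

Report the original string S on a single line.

LF mapping: 7 8 0 9 1 10 11 6 3 12 13 4 5 2
Walk LF starting at row 2, prepending L[row]:
  step 1: row=2, L[2]='$', prepend. Next row=LF[2]=0
  step 2: row=0, L[0]='o', prepend. Next row=LF[0]=7
  step 3: row=7, L[7]='i', prepend. Next row=LF[7]=6
  step 4: row=6, L[6]='u', prepend. Next row=LF[6]=11
  step 5: row=11, L[11]='e', prepend. Next row=LF[11]=4
  step 6: row=4, L[4]='a', prepend. Next row=LF[4]=1
  step 7: row=1, L[1]='o', prepend. Next row=LF[1]=8
  step 8: row=8, L[8]='e', prepend. Next row=LF[8]=3
  step 9: row=3, L[3]='u', prepend. Next row=LF[3]=9
  step 10: row=9, L[9]='u', prepend. Next row=LF[9]=12
  step 11: row=12, L[12]='e', prepend. Next row=LF[12]=5
  step 12: row=5, L[5]='u', prepend. Next row=LF[5]=10
  step 13: row=10, L[10]='u', prepend. Next row=LF[10]=13
  step 14: row=13, L[13]='a', prepend. Next row=LF[13]=2
Reversed output: auueuueoaeuio$

Answer: auueuueoaeuio$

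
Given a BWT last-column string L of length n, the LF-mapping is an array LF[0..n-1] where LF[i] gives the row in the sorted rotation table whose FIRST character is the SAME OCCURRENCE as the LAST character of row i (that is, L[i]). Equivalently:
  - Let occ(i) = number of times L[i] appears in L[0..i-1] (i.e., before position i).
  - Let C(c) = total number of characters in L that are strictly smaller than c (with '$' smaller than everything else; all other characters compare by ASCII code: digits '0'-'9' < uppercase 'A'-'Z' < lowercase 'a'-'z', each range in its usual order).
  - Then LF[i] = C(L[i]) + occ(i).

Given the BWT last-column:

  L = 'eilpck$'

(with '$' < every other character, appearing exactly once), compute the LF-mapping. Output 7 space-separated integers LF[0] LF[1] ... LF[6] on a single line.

Answer: 2 3 5 6 1 4 0

Derivation:
Char counts: '$':1, 'c':1, 'e':1, 'i':1, 'k':1, 'l':1, 'p':1
C (first-col start): C('$')=0, C('c')=1, C('e')=2, C('i')=3, C('k')=4, C('l')=5, C('p')=6
L[0]='e': occ=0, LF[0]=C('e')+0=2+0=2
L[1]='i': occ=0, LF[1]=C('i')+0=3+0=3
L[2]='l': occ=0, LF[2]=C('l')+0=5+0=5
L[3]='p': occ=0, LF[3]=C('p')+0=6+0=6
L[4]='c': occ=0, LF[4]=C('c')+0=1+0=1
L[5]='k': occ=0, LF[5]=C('k')+0=4+0=4
L[6]='$': occ=0, LF[6]=C('$')+0=0+0=0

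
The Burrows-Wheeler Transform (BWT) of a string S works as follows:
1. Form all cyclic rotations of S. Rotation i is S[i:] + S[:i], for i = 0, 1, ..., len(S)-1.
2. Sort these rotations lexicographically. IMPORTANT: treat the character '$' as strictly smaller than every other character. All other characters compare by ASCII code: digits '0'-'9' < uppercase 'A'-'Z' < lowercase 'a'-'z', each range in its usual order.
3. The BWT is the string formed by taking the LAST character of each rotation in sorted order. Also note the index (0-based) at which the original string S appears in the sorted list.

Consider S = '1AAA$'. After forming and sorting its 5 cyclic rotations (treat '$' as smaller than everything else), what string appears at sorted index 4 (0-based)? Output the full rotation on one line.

All 5 rotations (rotation i = S[i:]+S[:i]):
  rot[0] = 1AAA$
  rot[1] = AAA$1
  rot[2] = AA$1A
  rot[3] = A$1AA
  rot[4] = $1AAA
Sorted (with $ < everything):
  sorted[0] = $1AAA
  sorted[1] = 1AAA$
  sorted[2] = A$1AA
  sorted[3] = AA$1A
  sorted[4] = AAA$1
sorted[4] = AAA$1

Answer: AAA$1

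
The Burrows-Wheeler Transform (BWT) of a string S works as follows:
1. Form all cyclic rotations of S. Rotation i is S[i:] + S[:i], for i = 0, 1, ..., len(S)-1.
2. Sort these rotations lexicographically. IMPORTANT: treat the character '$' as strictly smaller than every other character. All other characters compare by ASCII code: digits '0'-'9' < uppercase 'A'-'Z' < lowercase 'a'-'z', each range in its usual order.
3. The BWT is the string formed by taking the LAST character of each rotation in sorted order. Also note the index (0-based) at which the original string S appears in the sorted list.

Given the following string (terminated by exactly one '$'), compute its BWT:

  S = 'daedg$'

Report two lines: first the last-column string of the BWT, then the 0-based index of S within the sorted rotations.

All 6 rotations (rotation i = S[i:]+S[:i]):
  rot[0] = daedg$
  rot[1] = aedg$d
  rot[2] = edg$da
  rot[3] = dg$dae
  rot[4] = g$daed
  rot[5] = $daedg
Sorted (with $ < everything):
  sorted[0] = $daedg  (last char: 'g')
  sorted[1] = aedg$d  (last char: 'd')
  sorted[2] = daedg$  (last char: '$')
  sorted[3] = dg$dae  (last char: 'e')
  sorted[4] = edg$da  (last char: 'a')
  sorted[5] = g$daed  (last char: 'd')
Last column: gd$ead
Original string S is at sorted index 2

Answer: gd$ead
2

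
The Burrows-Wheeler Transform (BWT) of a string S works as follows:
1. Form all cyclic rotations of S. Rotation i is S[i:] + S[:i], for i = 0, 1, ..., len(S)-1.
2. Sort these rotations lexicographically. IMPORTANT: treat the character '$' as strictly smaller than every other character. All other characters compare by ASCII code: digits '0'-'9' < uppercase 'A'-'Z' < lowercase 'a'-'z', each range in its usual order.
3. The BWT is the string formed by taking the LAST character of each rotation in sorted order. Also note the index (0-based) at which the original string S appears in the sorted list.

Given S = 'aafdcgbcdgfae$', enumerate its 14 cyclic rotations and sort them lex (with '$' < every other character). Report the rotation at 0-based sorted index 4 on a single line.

All 14 rotations (rotation i = S[i:]+S[:i]):
  rot[0] = aafdcgbcdgfae$
  rot[1] = afdcgbcdgfae$a
  rot[2] = fdcgbcdgfae$aa
  rot[3] = dcgbcdgfae$aaf
  rot[4] = cgbcdgfae$aafd
  rot[5] = gbcdgfae$aafdc
  rot[6] = bcdgfae$aafdcg
  rot[7] = cdgfae$aafdcgb
  rot[8] = dgfae$aafdcgbc
  rot[9] = gfae$aafdcgbcd
  rot[10] = fae$aafdcgbcdg
  rot[11] = ae$aafdcgbcdgf
  rot[12] = e$aafdcgbcdgfa
  rot[13] = $aafdcgbcdgfae
Sorted (with $ < everything):
  sorted[0] = $aafdcgbcdgfae
  sorted[1] = aafdcgbcdgfae$
  sorted[2] = ae$aafdcgbcdgf
  sorted[3] = afdcgbcdgfae$a
  sorted[4] = bcdgfae$aafdcg
  sorted[5] = cdgfae$aafdcgb
  sorted[6] = cgbcdgfae$aafd
  sorted[7] = dcgbcdgfae$aaf
  sorted[8] = dgfae$aafdcgbc
  sorted[9] = e$aafdcgbcdgfa
  sorted[10] = fae$aafdcgbcdg
  sorted[11] = fdcgbcdgfae$aa
  sorted[12] = gbcdgfae$aafdc
  sorted[13] = gfae$aafdcgbcd
sorted[4] = bcdgfae$aafdcg

Answer: bcdgfae$aafdcg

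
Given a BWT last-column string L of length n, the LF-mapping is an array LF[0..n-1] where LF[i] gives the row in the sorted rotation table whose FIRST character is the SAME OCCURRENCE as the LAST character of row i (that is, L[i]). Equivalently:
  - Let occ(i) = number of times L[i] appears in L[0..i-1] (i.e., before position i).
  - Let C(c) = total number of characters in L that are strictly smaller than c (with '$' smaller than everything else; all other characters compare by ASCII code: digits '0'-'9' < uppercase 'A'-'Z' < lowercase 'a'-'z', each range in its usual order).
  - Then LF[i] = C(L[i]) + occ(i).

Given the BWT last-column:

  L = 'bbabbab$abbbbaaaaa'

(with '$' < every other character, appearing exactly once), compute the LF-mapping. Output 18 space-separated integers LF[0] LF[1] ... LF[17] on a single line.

Char counts: '$':1, 'a':8, 'b':9
C (first-col start): C('$')=0, C('a')=1, C('b')=9
L[0]='b': occ=0, LF[0]=C('b')+0=9+0=9
L[1]='b': occ=1, LF[1]=C('b')+1=9+1=10
L[2]='a': occ=0, LF[2]=C('a')+0=1+0=1
L[3]='b': occ=2, LF[3]=C('b')+2=9+2=11
L[4]='b': occ=3, LF[4]=C('b')+3=9+3=12
L[5]='a': occ=1, LF[5]=C('a')+1=1+1=2
L[6]='b': occ=4, LF[6]=C('b')+4=9+4=13
L[7]='$': occ=0, LF[7]=C('$')+0=0+0=0
L[8]='a': occ=2, LF[8]=C('a')+2=1+2=3
L[9]='b': occ=5, LF[9]=C('b')+5=9+5=14
L[10]='b': occ=6, LF[10]=C('b')+6=9+6=15
L[11]='b': occ=7, LF[11]=C('b')+7=9+7=16
L[12]='b': occ=8, LF[12]=C('b')+8=9+8=17
L[13]='a': occ=3, LF[13]=C('a')+3=1+3=4
L[14]='a': occ=4, LF[14]=C('a')+4=1+4=5
L[15]='a': occ=5, LF[15]=C('a')+5=1+5=6
L[16]='a': occ=6, LF[16]=C('a')+6=1+6=7
L[17]='a': occ=7, LF[17]=C('a')+7=1+7=8

Answer: 9 10 1 11 12 2 13 0 3 14 15 16 17 4 5 6 7 8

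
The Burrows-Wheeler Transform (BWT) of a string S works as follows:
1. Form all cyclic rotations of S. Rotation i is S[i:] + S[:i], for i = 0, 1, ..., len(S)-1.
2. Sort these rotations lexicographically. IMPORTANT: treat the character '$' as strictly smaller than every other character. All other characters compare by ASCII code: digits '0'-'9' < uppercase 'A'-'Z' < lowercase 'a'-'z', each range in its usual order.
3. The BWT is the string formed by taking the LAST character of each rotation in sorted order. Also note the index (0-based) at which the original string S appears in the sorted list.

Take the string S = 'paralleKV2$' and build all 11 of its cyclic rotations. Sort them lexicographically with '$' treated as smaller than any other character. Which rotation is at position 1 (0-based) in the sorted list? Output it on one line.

Answer: 2$paralleKV

Derivation:
All 11 rotations (rotation i = S[i:]+S[:i]):
  rot[0] = paralleKV2$
  rot[1] = aralleKV2$p
  rot[2] = ralleKV2$pa
  rot[3] = alleKV2$par
  rot[4] = lleKV2$para
  rot[5] = leKV2$paral
  rot[6] = eKV2$parall
  rot[7] = KV2$paralle
  rot[8] = V2$paralleK
  rot[9] = 2$paralleKV
  rot[10] = $paralleKV2
Sorted (with $ < everything):
  sorted[0] = $paralleKV2
  sorted[1] = 2$paralleKV
  sorted[2] = KV2$paralle
  sorted[3] = V2$paralleK
  sorted[4] = alleKV2$par
  sorted[5] = aralleKV2$p
  sorted[6] = eKV2$parall
  sorted[7] = leKV2$paral
  sorted[8] = lleKV2$para
  sorted[9] = paralleKV2$
  sorted[10] = ralleKV2$pa
sorted[1] = 2$paralleKV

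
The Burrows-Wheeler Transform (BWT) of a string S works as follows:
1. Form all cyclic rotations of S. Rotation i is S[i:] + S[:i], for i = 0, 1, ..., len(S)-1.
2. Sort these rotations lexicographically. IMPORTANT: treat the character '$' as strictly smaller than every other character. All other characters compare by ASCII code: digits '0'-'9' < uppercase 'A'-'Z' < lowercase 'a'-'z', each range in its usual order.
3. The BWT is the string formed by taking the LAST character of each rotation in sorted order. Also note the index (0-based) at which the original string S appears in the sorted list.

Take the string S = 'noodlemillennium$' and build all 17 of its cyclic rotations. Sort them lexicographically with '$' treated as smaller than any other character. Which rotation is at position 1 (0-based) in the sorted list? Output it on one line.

Answer: dlemillennium$noo

Derivation:
All 17 rotations (rotation i = S[i:]+S[:i]):
  rot[0] = noodlemillennium$
  rot[1] = oodlemillennium$n
  rot[2] = odlemillennium$no
  rot[3] = dlemillennium$noo
  rot[4] = lemillennium$nood
  rot[5] = emillennium$noodl
  rot[6] = millennium$noodle
  rot[7] = illennium$noodlem
  rot[8] = llennium$noodlemi
  rot[9] = lennium$noodlemil
  rot[10] = ennium$noodlemill
  rot[11] = nnium$noodlemille
  rot[12] = nium$noodlemillen
  rot[13] = ium$noodlemillenn
  rot[14] = um$noodlemillenni
  rot[15] = m$noodlemillenniu
  rot[16] = $noodlemillennium
Sorted (with $ < everything):
  sorted[0] = $noodlemillennium
  sorted[1] = dlemillennium$noo
  sorted[2] = emillennium$noodl
  sorted[3] = ennium$noodlemill
  sorted[4] = illennium$noodlem
  sorted[5] = ium$noodlemillenn
  sorted[6] = lemillennium$nood
  sorted[7] = lennium$noodlemil
  sorted[8] = llennium$noodlemi
  sorted[9] = m$noodlemillenniu
  sorted[10] = millennium$noodle
  sorted[11] = nium$noodlemillen
  sorted[12] = nnium$noodlemille
  sorted[13] = noodlemillennium$
  sorted[14] = odlemillennium$no
  sorted[15] = oodlemillennium$n
  sorted[16] = um$noodlemillenni
sorted[1] = dlemillennium$noo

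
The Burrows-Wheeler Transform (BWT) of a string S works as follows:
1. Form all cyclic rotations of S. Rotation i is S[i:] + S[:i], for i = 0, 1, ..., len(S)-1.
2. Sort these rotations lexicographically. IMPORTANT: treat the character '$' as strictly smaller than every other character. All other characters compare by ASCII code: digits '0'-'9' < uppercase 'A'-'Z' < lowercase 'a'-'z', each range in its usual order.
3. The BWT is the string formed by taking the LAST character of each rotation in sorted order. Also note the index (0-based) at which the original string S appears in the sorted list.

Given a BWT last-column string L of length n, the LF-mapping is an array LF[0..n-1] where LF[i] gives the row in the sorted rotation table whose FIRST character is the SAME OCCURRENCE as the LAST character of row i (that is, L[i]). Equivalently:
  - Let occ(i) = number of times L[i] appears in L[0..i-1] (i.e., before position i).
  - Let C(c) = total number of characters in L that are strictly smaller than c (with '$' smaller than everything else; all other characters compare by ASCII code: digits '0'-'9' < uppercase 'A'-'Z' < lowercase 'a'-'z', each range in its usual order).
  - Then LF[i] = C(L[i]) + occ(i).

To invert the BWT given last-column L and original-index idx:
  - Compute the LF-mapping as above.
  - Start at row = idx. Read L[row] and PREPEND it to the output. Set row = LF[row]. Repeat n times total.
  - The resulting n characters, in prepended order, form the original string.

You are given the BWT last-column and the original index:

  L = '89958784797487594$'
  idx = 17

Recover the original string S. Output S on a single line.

LF mapping: 10 14 15 4 11 6 12 1 7 16 8 2 13 9 5 17 3 0
Walk LF starting at row 17, prepending L[row]:
  step 1: row=17, L[17]='$', prepend. Next row=LF[17]=0
  step 2: row=0, L[0]='8', prepend. Next row=LF[0]=10
  step 3: row=10, L[10]='7', prepend. Next row=LF[10]=8
  step 4: row=8, L[8]='7', prepend. Next row=LF[8]=7
  step 5: row=7, L[7]='4', prepend. Next row=LF[7]=1
  step 6: row=1, L[1]='9', prepend. Next row=LF[1]=14
  step 7: row=14, L[14]='5', prepend. Next row=LF[14]=5
  step 8: row=5, L[5]='7', prepend. Next row=LF[5]=6
  step 9: row=6, L[6]='8', prepend. Next row=LF[6]=12
  step 10: row=12, L[12]='8', prepend. Next row=LF[12]=13
  step 11: row=13, L[13]='7', prepend. Next row=LF[13]=9
  step 12: row=9, L[9]='9', prepend. Next row=LF[9]=16
  step 13: row=16, L[16]='4', prepend. Next row=LF[16]=3
  step 14: row=3, L[3]='5', prepend. Next row=LF[3]=4
  step 15: row=4, L[4]='8', prepend. Next row=LF[4]=11
  step 16: row=11, L[11]='4', prepend. Next row=LF[11]=2
  step 17: row=2, L[2]='9', prepend. Next row=LF[2]=15
  step 18: row=15, L[15]='9', prepend. Next row=LF[15]=17
Reversed output: 99485497887594778$

Answer: 99485497887594778$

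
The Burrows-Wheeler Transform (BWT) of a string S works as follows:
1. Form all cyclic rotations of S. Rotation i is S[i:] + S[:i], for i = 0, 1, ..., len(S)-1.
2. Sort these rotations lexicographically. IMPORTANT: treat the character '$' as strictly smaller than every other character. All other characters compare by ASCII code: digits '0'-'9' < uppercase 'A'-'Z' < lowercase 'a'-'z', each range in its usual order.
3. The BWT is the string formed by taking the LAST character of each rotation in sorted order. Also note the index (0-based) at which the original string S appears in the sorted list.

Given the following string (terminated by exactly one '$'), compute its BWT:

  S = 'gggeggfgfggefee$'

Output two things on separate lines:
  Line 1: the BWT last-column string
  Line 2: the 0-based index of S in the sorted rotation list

All 16 rotations (rotation i = S[i:]+S[:i]):
  rot[0] = gggeggfgfggefee$
  rot[1] = ggeggfgfggefee$g
  rot[2] = geggfgfggefee$gg
  rot[3] = eggfgfggefee$ggg
  rot[4] = ggfgfggefee$ggge
  rot[5] = gfgfggefee$gggeg
  rot[6] = fgfggefee$gggegg
  rot[7] = gfggefee$gggeggf
  rot[8] = fggefee$gggeggfg
  rot[9] = ggefee$gggeggfgf
  rot[10] = gefee$gggeggfgfg
  rot[11] = efee$gggeggfgfgg
  rot[12] = fee$gggeggfgfgge
  rot[13] = ee$gggeggfgfggef
  rot[14] = e$gggeggfgfggefe
  rot[15] = $gggeggfgfggefee
Sorted (with $ < everything):
  sorted[0] = $gggeggfgfggefee  (last char: 'e')
  sorted[1] = e$gggeggfgfggefe  (last char: 'e')
  sorted[2] = ee$gggeggfgfggef  (last char: 'f')
  sorted[3] = efee$gggeggfgfgg  (last char: 'g')
  sorted[4] = eggfgfggefee$ggg  (last char: 'g')
  sorted[5] = fee$gggeggfgfgge  (last char: 'e')
  sorted[6] = fgfggefee$gggegg  (last char: 'g')
  sorted[7] = fggefee$gggeggfg  (last char: 'g')
  sorted[8] = gefee$gggeggfgfg  (last char: 'g')
  sorted[9] = geggfgfggefee$gg  (last char: 'g')
  sorted[10] = gfgfggefee$gggeg  (last char: 'g')
  sorted[11] = gfggefee$gggeggf  (last char: 'f')
  sorted[12] = ggefee$gggeggfgf  (last char: 'f')
  sorted[13] = ggeggfgfggefee$g  (last char: 'g')
  sorted[14] = ggfgfggefee$ggge  (last char: 'e')
  sorted[15] = gggeggfgfggefee$  (last char: '$')
Last column: eefggegggggffge$
Original string S is at sorted index 15

Answer: eefggegggggffge$
15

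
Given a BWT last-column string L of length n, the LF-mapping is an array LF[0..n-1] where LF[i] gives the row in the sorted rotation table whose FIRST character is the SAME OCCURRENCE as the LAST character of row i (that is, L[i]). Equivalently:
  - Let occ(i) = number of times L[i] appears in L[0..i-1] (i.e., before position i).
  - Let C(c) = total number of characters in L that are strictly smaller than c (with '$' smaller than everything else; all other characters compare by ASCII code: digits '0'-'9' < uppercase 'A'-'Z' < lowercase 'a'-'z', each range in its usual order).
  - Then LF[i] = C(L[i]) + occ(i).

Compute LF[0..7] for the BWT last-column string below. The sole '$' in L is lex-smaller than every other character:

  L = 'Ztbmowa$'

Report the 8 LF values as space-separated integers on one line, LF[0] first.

Answer: 1 6 3 4 5 7 2 0

Derivation:
Char counts: '$':1, 'Z':1, 'a':1, 'b':1, 'm':1, 'o':1, 't':1, 'w':1
C (first-col start): C('$')=0, C('Z')=1, C('a')=2, C('b')=3, C('m')=4, C('o')=5, C('t')=6, C('w')=7
L[0]='Z': occ=0, LF[0]=C('Z')+0=1+0=1
L[1]='t': occ=0, LF[1]=C('t')+0=6+0=6
L[2]='b': occ=0, LF[2]=C('b')+0=3+0=3
L[3]='m': occ=0, LF[3]=C('m')+0=4+0=4
L[4]='o': occ=0, LF[4]=C('o')+0=5+0=5
L[5]='w': occ=0, LF[5]=C('w')+0=7+0=7
L[6]='a': occ=0, LF[6]=C('a')+0=2+0=2
L[7]='$': occ=0, LF[7]=C('$')+0=0+0=0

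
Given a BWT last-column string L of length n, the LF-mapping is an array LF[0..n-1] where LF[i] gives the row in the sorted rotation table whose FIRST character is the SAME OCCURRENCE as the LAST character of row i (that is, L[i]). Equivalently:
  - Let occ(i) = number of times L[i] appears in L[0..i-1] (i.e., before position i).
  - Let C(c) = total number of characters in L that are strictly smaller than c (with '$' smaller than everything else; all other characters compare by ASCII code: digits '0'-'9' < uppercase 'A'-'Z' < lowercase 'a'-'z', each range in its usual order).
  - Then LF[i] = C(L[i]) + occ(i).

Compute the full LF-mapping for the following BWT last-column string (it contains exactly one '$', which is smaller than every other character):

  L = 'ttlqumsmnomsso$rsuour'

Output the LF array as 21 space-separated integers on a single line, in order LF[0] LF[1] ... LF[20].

Char counts: '$':1, 'l':1, 'm':3, 'n':1, 'o':3, 'q':1, 'r':2, 's':4, 't':2, 'u':3
C (first-col start): C('$')=0, C('l')=1, C('m')=2, C('n')=5, C('o')=6, C('q')=9, C('r')=10, C('s')=12, C('t')=16, C('u')=18
L[0]='t': occ=0, LF[0]=C('t')+0=16+0=16
L[1]='t': occ=1, LF[1]=C('t')+1=16+1=17
L[2]='l': occ=0, LF[2]=C('l')+0=1+0=1
L[3]='q': occ=0, LF[3]=C('q')+0=9+0=9
L[4]='u': occ=0, LF[4]=C('u')+0=18+0=18
L[5]='m': occ=0, LF[5]=C('m')+0=2+0=2
L[6]='s': occ=0, LF[6]=C('s')+0=12+0=12
L[7]='m': occ=1, LF[7]=C('m')+1=2+1=3
L[8]='n': occ=0, LF[8]=C('n')+0=5+0=5
L[9]='o': occ=0, LF[9]=C('o')+0=6+0=6
L[10]='m': occ=2, LF[10]=C('m')+2=2+2=4
L[11]='s': occ=1, LF[11]=C('s')+1=12+1=13
L[12]='s': occ=2, LF[12]=C('s')+2=12+2=14
L[13]='o': occ=1, LF[13]=C('o')+1=6+1=7
L[14]='$': occ=0, LF[14]=C('$')+0=0+0=0
L[15]='r': occ=0, LF[15]=C('r')+0=10+0=10
L[16]='s': occ=3, LF[16]=C('s')+3=12+3=15
L[17]='u': occ=1, LF[17]=C('u')+1=18+1=19
L[18]='o': occ=2, LF[18]=C('o')+2=6+2=8
L[19]='u': occ=2, LF[19]=C('u')+2=18+2=20
L[20]='r': occ=1, LF[20]=C('r')+1=10+1=11

Answer: 16 17 1 9 18 2 12 3 5 6 4 13 14 7 0 10 15 19 8 20 11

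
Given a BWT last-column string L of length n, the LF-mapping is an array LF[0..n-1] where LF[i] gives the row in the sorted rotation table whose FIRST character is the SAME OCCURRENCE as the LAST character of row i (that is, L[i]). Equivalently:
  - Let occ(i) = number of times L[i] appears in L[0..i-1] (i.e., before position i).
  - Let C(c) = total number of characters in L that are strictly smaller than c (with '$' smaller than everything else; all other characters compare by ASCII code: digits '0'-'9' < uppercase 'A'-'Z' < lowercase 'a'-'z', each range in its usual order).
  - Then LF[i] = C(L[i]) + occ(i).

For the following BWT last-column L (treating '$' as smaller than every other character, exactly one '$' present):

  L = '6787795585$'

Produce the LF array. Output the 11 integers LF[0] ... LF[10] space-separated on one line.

Answer: 4 5 8 6 7 10 1 2 9 3 0

Derivation:
Char counts: '$':1, '5':3, '6':1, '7':3, '8':2, '9':1
C (first-col start): C('$')=0, C('5')=1, C('6')=4, C('7')=5, C('8')=8, C('9')=10
L[0]='6': occ=0, LF[0]=C('6')+0=4+0=4
L[1]='7': occ=0, LF[1]=C('7')+0=5+0=5
L[2]='8': occ=0, LF[2]=C('8')+0=8+0=8
L[3]='7': occ=1, LF[3]=C('7')+1=5+1=6
L[4]='7': occ=2, LF[4]=C('7')+2=5+2=7
L[5]='9': occ=0, LF[5]=C('9')+0=10+0=10
L[6]='5': occ=0, LF[6]=C('5')+0=1+0=1
L[7]='5': occ=1, LF[7]=C('5')+1=1+1=2
L[8]='8': occ=1, LF[8]=C('8')+1=8+1=9
L[9]='5': occ=2, LF[9]=C('5')+2=1+2=3
L[10]='$': occ=0, LF[10]=C('$')+0=0+0=0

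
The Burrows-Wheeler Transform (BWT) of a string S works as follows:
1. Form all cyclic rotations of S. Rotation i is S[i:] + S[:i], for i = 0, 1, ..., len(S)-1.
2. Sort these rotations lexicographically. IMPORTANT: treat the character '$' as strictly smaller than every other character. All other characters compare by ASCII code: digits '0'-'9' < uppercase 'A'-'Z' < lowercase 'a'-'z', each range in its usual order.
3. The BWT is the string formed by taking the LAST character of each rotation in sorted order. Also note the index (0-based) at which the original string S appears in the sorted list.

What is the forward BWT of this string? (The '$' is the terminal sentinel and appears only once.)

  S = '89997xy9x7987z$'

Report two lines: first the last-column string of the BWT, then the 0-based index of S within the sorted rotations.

All 15 rotations (rotation i = S[i:]+S[:i]):
  rot[0] = 89997xy9x7987z$
  rot[1] = 9997xy9x7987z$8
  rot[2] = 997xy9x7987z$89
  rot[3] = 97xy9x7987z$899
  rot[4] = 7xy9x7987z$8999
  rot[5] = xy9x7987z$89997
  rot[6] = y9x7987z$89997x
  rot[7] = 9x7987z$89997xy
  rot[8] = x7987z$89997xy9
  rot[9] = 7987z$89997xy9x
  rot[10] = 987z$89997xy9x7
  rot[11] = 87z$89997xy9x79
  rot[12] = 7z$89997xy9x798
  rot[13] = z$89997xy9x7987
  rot[14] = $89997xy9x7987z
Sorted (with $ < everything):
  sorted[0] = $89997xy9x7987z  (last char: 'z')
  sorted[1] = 7987z$89997xy9x  (last char: 'x')
  sorted[2] = 7xy9x7987z$8999  (last char: '9')
  sorted[3] = 7z$89997xy9x798  (last char: '8')
  sorted[4] = 87z$89997xy9x79  (last char: '9')
  sorted[5] = 89997xy9x7987z$  (last char: '$')
  sorted[6] = 97xy9x7987z$899  (last char: '9')
  sorted[7] = 987z$89997xy9x7  (last char: '7')
  sorted[8] = 997xy9x7987z$89  (last char: '9')
  sorted[9] = 9997xy9x7987z$8  (last char: '8')
  sorted[10] = 9x7987z$89997xy  (last char: 'y')
  sorted[11] = x7987z$89997xy9  (last char: '9')
  sorted[12] = xy9x7987z$89997  (last char: '7')
  sorted[13] = y9x7987z$89997x  (last char: 'x')
  sorted[14] = z$89997xy9x7987  (last char: '7')
Last column: zx989$9798y97x7
Original string S is at sorted index 5

Answer: zx989$9798y97x7
5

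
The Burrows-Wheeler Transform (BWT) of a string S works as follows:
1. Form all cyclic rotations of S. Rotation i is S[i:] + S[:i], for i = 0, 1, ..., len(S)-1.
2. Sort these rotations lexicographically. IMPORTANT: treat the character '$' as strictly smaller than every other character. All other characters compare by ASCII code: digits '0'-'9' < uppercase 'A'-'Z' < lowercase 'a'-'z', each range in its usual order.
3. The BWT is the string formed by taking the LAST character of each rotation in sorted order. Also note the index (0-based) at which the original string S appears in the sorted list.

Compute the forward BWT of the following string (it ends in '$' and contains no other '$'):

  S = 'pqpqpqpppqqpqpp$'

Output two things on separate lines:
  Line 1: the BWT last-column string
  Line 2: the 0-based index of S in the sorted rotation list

Answer: ppqqpqqq$pppqppp
8

Derivation:
All 16 rotations (rotation i = S[i:]+S[:i]):
  rot[0] = pqpqpqpppqqpqpp$
  rot[1] = qpqpqpppqqpqpp$p
  rot[2] = pqpqpppqqpqpp$pq
  rot[3] = qpqpppqqpqpp$pqp
  rot[4] = pqpppqqpqpp$pqpq
  rot[5] = qpppqqpqpp$pqpqp
  rot[6] = pppqqpqpp$pqpqpq
  rot[7] = ppqqpqpp$pqpqpqp
  rot[8] = pqqpqpp$pqpqpqpp
  rot[9] = qqpqpp$pqpqpqppp
  rot[10] = qpqpp$pqpqpqpppq
  rot[11] = pqpp$pqpqpqpppqq
  rot[12] = qpp$pqpqpqpppqqp
  rot[13] = pp$pqpqpqpppqqpq
  rot[14] = p$pqpqpqpppqqpqp
  rot[15] = $pqpqpqpppqqpqpp
Sorted (with $ < everything):
  sorted[0] = $pqpqpqpppqqpqpp  (last char: 'p')
  sorted[1] = p$pqpqpqpppqqpqp  (last char: 'p')
  sorted[2] = pp$pqpqpqpppqqpq  (last char: 'q')
  sorted[3] = pppqqpqpp$pqpqpq  (last char: 'q')
  sorted[4] = ppqqpqpp$pqpqpqp  (last char: 'p')
  sorted[5] = pqpp$pqpqpqpppqq  (last char: 'q')
  sorted[6] = pqpppqqpqpp$pqpq  (last char: 'q')
  sorted[7] = pqpqpppqqpqpp$pq  (last char: 'q')
  sorted[8] = pqpqpqpppqqpqpp$  (last char: '$')
  sorted[9] = pqqpqpp$pqpqpqpp  (last char: 'p')
  sorted[10] = qpp$pqpqpqpppqqp  (last char: 'p')
  sorted[11] = qpppqqpqpp$pqpqp  (last char: 'p')
  sorted[12] = qpqpp$pqpqpqpppq  (last char: 'q')
  sorted[13] = qpqpppqqpqpp$pqp  (last char: 'p')
  sorted[14] = qpqpqpppqqpqpp$p  (last char: 'p')
  sorted[15] = qqpqpp$pqpqpqppp  (last char: 'p')
Last column: ppqqpqqq$pppqppp
Original string S is at sorted index 8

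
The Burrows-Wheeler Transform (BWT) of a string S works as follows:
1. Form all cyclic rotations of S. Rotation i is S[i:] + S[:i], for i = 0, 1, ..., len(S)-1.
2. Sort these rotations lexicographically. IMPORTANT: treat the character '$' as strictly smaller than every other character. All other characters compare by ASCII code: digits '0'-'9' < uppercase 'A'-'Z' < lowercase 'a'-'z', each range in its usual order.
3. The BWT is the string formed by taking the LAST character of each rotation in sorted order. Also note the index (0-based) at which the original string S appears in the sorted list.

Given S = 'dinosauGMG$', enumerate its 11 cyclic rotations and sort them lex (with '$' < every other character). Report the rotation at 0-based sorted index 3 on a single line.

Answer: MG$dinosauG

Derivation:
All 11 rotations (rotation i = S[i:]+S[:i]):
  rot[0] = dinosauGMG$
  rot[1] = inosauGMG$d
  rot[2] = nosauGMG$di
  rot[3] = osauGMG$din
  rot[4] = sauGMG$dino
  rot[5] = auGMG$dinos
  rot[6] = uGMG$dinosa
  rot[7] = GMG$dinosau
  rot[8] = MG$dinosauG
  rot[9] = G$dinosauGM
  rot[10] = $dinosauGMG
Sorted (with $ < everything):
  sorted[0] = $dinosauGMG
  sorted[1] = G$dinosauGM
  sorted[2] = GMG$dinosau
  sorted[3] = MG$dinosauG
  sorted[4] = auGMG$dinos
  sorted[5] = dinosauGMG$
  sorted[6] = inosauGMG$d
  sorted[7] = nosauGMG$di
  sorted[8] = osauGMG$din
  sorted[9] = sauGMG$dino
  sorted[10] = uGMG$dinosa
sorted[3] = MG$dinosauG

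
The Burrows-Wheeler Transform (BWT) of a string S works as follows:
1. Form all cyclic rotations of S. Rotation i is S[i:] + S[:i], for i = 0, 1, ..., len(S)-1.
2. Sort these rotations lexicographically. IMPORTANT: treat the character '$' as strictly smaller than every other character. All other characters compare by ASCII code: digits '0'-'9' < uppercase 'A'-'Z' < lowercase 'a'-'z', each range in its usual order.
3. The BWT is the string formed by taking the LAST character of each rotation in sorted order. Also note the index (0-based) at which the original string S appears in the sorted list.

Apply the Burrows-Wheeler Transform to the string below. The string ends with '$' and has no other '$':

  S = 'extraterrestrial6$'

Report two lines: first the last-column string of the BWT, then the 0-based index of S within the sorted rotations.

Answer: 6lirtr$ratrteeaxse
6

Derivation:
All 18 rotations (rotation i = S[i:]+S[:i]):
  rot[0] = extraterrestrial6$
  rot[1] = xtraterrestrial6$e
  rot[2] = traterrestrial6$ex
  rot[3] = raterrestrial6$ext
  rot[4] = aterrestrial6$extr
  rot[5] = terrestrial6$extra
  rot[6] = errestrial6$extrat
  rot[7] = rrestrial6$extrate
  rot[8] = restrial6$extrater
  rot[9] = estrial6$extraterr
  rot[10] = strial6$extraterre
  rot[11] = trial6$extraterres
  rot[12] = rial6$extraterrest
  rot[13] = ial6$extraterrestr
  rot[14] = al6$extraterrestri
  rot[15] = l6$extraterrestria
  rot[16] = 6$extraterrestrial
  rot[17] = $extraterrestrial6
Sorted (with $ < everything):
  sorted[0] = $extraterrestrial6  (last char: '6')
  sorted[1] = 6$extraterrestrial  (last char: 'l')
  sorted[2] = al6$extraterrestri  (last char: 'i')
  sorted[3] = aterrestrial6$extr  (last char: 'r')
  sorted[4] = errestrial6$extrat  (last char: 't')
  sorted[5] = estrial6$extraterr  (last char: 'r')
  sorted[6] = extraterrestrial6$  (last char: '$')
  sorted[7] = ial6$extraterrestr  (last char: 'r')
  sorted[8] = l6$extraterrestria  (last char: 'a')
  sorted[9] = raterrestrial6$ext  (last char: 't')
  sorted[10] = restrial6$extrater  (last char: 'r')
  sorted[11] = rial6$extraterrest  (last char: 't')
  sorted[12] = rrestrial6$extrate  (last char: 'e')
  sorted[13] = strial6$extraterre  (last char: 'e')
  sorted[14] = terrestrial6$extra  (last char: 'a')
  sorted[15] = traterrestrial6$ex  (last char: 'x')
  sorted[16] = trial6$extraterres  (last char: 's')
  sorted[17] = xtraterrestrial6$e  (last char: 'e')
Last column: 6lirtr$ratrteeaxse
Original string S is at sorted index 6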